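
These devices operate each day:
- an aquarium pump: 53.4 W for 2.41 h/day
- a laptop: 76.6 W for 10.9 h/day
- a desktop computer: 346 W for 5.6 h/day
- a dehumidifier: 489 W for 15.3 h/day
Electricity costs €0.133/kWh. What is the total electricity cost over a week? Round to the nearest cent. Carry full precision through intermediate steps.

aquarium pump: 53.4 W × 2.41 h × 7 d = 901 Wh = 0.9009 kWh
laptop: 76.6 W × 10.9 h × 7 d = 5,845 Wh = 5.845 kWh
desktop computer: 346 W × 5.6 h × 7 d = 13,563 Wh = 13.56 kWh
dehumidifier: 489 W × 15.3 h × 7 d = 52,372 Wh = 52.37 kWh
Total energy = 0.9009 + 5.845 + 13.56 + 52.37 = 72.68 kWh
Cost = 72.68 kWh × €0.133 = €9.67

€9.67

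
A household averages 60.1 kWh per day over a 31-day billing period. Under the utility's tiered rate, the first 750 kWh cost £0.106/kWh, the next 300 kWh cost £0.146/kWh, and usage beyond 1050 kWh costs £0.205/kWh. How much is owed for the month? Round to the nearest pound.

Usage = 60.1 kWh/day × 31 days = 1863.1 kWh
First 750 kWh × £0.106 = £79.50
Next 300 kWh × £0.146 = £43.80
Remaining 813.1 kWh × £0.205 = £166.69
Total = £289.99 ≈ £290

£290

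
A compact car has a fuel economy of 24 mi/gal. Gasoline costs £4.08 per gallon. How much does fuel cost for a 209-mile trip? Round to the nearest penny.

£35.53

Fuel = 209 mi / 24 mpg = 8.708 gal
Cost = 8.708 gal × £4.08/gal = £35.53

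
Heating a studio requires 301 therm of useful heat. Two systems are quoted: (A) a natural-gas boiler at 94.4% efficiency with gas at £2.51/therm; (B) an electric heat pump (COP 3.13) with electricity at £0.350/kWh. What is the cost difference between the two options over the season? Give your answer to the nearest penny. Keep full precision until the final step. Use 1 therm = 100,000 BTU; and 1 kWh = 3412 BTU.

£186.14

Heat load = 301 therm × 100,000 = 30,100,000 BTU
Gas: input = 30,100,000 / 0.944 = 31,885,593 BTU = 318.9 therm → 318.9 × £2.51 = £800.33
Heat pump: 30,100,000 BTU / 3412 = 8,822 kWh heat; / 3.13 = 2,818 kWh in → × £0.350 = £986.46
Difference = |£800.33 − £986.46| = £186.14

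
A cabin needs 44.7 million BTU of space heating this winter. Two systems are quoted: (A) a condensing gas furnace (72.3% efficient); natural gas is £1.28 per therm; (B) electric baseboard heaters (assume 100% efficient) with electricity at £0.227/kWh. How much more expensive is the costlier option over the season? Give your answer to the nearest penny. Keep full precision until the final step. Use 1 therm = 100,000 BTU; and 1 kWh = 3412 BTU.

Heat load = 44.7 × 10⁶ BTU = 44,700,000 BTU
Gas: input = 44,700,000 / 0.723 = 61,825,726 BTU = 618.3 therm → 618.3 × £1.28 = £791.37
Electric: 44,700,000 BTU / 3412 = 13,100 kWh → × £0.227 = £2,973.89
Difference = |£791.37 − £2,973.89| = £2,182.52

£2182.52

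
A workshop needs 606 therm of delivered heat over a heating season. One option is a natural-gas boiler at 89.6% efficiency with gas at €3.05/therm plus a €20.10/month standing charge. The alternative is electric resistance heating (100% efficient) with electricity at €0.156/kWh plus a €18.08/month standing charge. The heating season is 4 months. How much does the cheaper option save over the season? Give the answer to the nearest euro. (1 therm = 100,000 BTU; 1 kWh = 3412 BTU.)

€700

Heat load = 606 therm × 100,000 = 60,600,000 BTU
Gas: input = 60,600,000 / 0.896 = 67,633,929 BTU = 676.3 therm → 676.3 × €3.05 = €2,062.83; + 4 × €20.10 standing = €2,143.23
Electric: 60,600,000 BTU / 3412 = 17,760 kWh → × €0.156 = €2,770.69; + 4 × €18.08 standing = €2,843.01
Difference = |€2,143.23 − €2,843.01| = €699.78 ≈ €700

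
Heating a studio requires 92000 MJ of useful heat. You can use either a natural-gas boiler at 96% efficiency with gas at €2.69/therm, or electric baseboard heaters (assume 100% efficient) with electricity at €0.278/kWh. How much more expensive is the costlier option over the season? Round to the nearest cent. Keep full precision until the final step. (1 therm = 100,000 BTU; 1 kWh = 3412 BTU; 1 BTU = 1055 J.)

€4661.59

Heat load = 92000 MJ = 92,000,000,000 J / 1055 = 87,203,791 BTU
Gas: input = 87,203,791 / 0.96 = 90,837,283 BTU = 908.4 therm → 908.4 × €2.69 = €2,443.52
Electric: 87,203,791 BTU / 3412 = 25,560 kWh → × €0.278 = €7,105.12
Difference = |€2,443.52 − €7,105.12| = €4,661.59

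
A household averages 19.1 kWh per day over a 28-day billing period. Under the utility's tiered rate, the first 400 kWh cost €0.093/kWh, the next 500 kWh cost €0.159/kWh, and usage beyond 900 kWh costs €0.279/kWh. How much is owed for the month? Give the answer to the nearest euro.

€59

Usage = 19.1 kWh/day × 28 days = 534.8 kWh
First 400 kWh × €0.093 = €37.20
Next 134.8 kWh × €0.159 = €21.43
Remaining tier: 0 kWh (not reached)
Total = €58.63 ≈ €59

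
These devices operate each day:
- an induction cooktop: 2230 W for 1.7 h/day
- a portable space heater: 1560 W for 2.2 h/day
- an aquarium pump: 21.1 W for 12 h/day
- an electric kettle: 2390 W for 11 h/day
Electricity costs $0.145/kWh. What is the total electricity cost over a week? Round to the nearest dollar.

induction cooktop: 2230 W × 1.7 h × 7 d = 26,537 Wh = 26.54 kWh
portable space heater: 1560 W × 2.2 h × 7 d = 24,024 Wh = 24.02 kWh
aquarium pump: 21.1 W × 12 h × 7 d = 1,772 Wh = 1.772 kWh
electric kettle: 2390 W × 11 h × 7 d = 184,030 Wh = 184 kWh
Total energy = 26.54 + 24.02 + 1.772 + 184 = 236.4 kWh
Cost = 236.4 kWh × $0.145 = $34.27 ≈ $34

$34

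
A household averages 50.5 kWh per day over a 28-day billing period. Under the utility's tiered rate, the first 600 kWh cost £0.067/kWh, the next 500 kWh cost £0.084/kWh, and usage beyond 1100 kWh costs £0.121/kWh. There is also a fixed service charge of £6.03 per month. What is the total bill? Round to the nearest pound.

£126

Usage = 50.5 kWh/day × 28 days = 1414 kWh
First 600 kWh × £0.067 = £40.20
Next 500 kWh × £0.084 = £42.00
Remaining 314 kWh × £0.121 = £37.99
Energy charge = £120.19; + service £6.03 = £126.22 ≈ £126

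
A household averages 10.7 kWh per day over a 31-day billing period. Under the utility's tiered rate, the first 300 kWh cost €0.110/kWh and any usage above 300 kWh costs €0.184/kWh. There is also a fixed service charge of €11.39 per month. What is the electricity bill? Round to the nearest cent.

€50.22

Usage = 10.7 kWh/day × 31 days = 331.7 kWh
First 300 kWh × €0.110 = €33.00
Remaining 31.7 kWh × €0.184 = €5.83
Energy charge = €38.83; + service €11.39 = €50.22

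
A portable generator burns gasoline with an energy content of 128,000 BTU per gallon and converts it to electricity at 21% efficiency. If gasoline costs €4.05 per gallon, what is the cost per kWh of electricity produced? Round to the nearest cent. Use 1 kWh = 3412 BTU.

Electrical output per gallon = 128,000 BTU × 0.21 / 3412 BTU/kWh = 7.878 kWh
Cost per kWh = €4.05 / 7.878 kWh = €0.514

€0.51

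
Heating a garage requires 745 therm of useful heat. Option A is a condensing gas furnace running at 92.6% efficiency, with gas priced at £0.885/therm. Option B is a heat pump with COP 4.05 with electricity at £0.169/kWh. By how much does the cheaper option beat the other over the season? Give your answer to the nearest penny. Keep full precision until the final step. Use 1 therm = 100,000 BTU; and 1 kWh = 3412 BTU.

£199.11

Heat load = 745 therm × 100,000 = 74,500,000 BTU
Gas: input = 74,500,000 / 0.926 = 80,453,564 BTU = 804.5 therm → 804.5 × £0.885 = £712.01
Heat pump: 74,500,000 BTU / 3412 = 21,830 kWh heat; / 4.05 = 5,391 kWh in → × £0.169 = £911.13
Difference = |£712.01 − £911.13| = £199.11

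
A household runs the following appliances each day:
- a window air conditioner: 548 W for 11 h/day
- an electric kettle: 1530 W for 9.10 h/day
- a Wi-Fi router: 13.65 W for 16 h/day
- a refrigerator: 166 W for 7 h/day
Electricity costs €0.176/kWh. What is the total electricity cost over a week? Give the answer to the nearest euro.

window air conditioner: 548 W × 11 h × 7 d = 42,196 Wh = 42.2 kWh
electric kettle: 1530 W × 9.10 h × 7 d = 97,461 Wh = 97.46 kWh
Wi-Fi router: 13.65 W × 16 h × 7 d = 1,529 Wh = 1.529 kWh
refrigerator: 166 W × 7 h × 7 d = 8,134 Wh = 8.134 kWh
Total energy = 42.2 + 97.46 + 1.529 + 8.134 = 149.3 kWh
Cost = 149.3 kWh × €0.176 = €26.28 ≈ €26

€26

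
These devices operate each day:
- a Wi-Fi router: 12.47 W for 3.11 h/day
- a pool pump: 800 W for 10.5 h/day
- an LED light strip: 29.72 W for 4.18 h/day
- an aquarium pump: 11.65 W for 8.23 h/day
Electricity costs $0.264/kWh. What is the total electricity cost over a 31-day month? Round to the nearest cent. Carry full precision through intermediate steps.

$70.86

Wi-Fi router: 12.47 W × 3.11 h × 31 d = 1,202 Wh = 1.202 kWh
pool pump: 800 W × 10.5 h × 31 d = 260,400 Wh = 260.4 kWh
LED light strip: 29.72 W × 4.18 h × 31 d = 3,851 Wh = 3.851 kWh
aquarium pump: 11.65 W × 8.23 h × 31 d = 2,972 Wh = 2.972 kWh
Total energy = 1.202 + 260.4 + 3.851 + 2.972 = 268.4 kWh
Cost = 268.4 kWh × $0.264 = $70.86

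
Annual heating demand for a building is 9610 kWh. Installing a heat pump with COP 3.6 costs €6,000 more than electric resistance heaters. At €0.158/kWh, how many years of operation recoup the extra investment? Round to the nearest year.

5 years

Resistance: 9610 kWh × €0.158 = €1,518.38/yr
Heat pump: 9610 / 3.6 = 2669 kWh in → × €0.158 = €421.77/yr
Annual savings = €1,096.61
Payback = €6,000 / €1,096.61 = 5.47 years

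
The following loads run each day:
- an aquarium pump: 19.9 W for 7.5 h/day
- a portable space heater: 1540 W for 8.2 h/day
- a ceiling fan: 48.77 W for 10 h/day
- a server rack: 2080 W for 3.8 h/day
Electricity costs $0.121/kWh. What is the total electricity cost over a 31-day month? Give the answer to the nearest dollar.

aquarium pump: 19.9 W × 7.5 h × 31 d = 4,627 Wh = 4.627 kWh
portable space heater: 1540 W × 8.2 h × 31 d = 391,468 Wh = 391.5 kWh
ceiling fan: 48.77 W × 10 h × 31 d = 15,119 Wh = 15.12 kWh
server rack: 2080 W × 3.8 h × 31 d = 245,024 Wh = 245 kWh
Total energy = 4.627 + 391.5 + 15.12 + 245 = 656.2 kWh
Cost = 656.2 kWh × $0.121 = $79.40 ≈ $79

$79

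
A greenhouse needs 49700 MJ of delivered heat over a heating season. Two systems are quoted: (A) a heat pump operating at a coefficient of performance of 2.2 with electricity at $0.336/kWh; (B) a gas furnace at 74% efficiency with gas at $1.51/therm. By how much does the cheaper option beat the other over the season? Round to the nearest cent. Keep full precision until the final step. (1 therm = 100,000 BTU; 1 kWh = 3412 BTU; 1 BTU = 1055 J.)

Heat load = 49700 MJ = 49,700,000,000 J / 1055 = 47,109,005 BTU
Gas: input = 47,109,005 / 0.74 = 63,660,817 BTU = 636.6 therm → 636.6 × $1.51 = $961.28
Heat pump: 47,109,005 BTU / 3412 = 13,810 kWh heat; / 2.2 = 6,276 kWh in → × $0.336 = $2,108.68
Difference = |$961.28 − $2,108.68| = $1,147.41

$1147.41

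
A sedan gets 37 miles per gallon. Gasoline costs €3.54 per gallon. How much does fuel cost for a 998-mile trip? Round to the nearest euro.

Fuel = 998 mi / 37 mpg = 26.97 gal
Cost = 26.97 gal × €3.54/gal = €95.48 ≈ €95

€95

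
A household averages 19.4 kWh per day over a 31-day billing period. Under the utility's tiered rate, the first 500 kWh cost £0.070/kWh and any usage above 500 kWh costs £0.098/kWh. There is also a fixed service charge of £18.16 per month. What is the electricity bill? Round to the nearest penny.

£63.10

Usage = 19.4 kWh/day × 31 days = 601.4 kWh
First 500 kWh × £0.070 = £35.00
Remaining 101.4 kWh × £0.098 = £9.94
Energy charge = £44.94; + service £18.16 = £63.10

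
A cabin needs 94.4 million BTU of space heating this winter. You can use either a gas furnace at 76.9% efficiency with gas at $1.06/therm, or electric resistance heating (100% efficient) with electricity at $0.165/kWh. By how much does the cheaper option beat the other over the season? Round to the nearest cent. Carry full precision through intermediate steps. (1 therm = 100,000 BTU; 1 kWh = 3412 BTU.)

$3263.84

Heat load = 94.4 × 10⁶ BTU = 94,400,000 BTU
Gas: input = 94,400,000 / 0.769 = 122,756,827 BTU = 1,228 therm → 1,228 × $1.06 = $1,301.22
Electric: 94,400,000 BTU / 3412 = 27,670 kWh → × $0.165 = $4,565.06
Difference = |$1,301.22 − $4,565.06| = $3,263.84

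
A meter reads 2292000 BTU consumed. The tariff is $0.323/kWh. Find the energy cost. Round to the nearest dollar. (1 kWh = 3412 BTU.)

2292000 BTU × (0.00029308 kWh/BTU) = 671.7 kWh
Cost = 671.7 kWh × $0.323/kWh = $216.97 ≈ $217

$217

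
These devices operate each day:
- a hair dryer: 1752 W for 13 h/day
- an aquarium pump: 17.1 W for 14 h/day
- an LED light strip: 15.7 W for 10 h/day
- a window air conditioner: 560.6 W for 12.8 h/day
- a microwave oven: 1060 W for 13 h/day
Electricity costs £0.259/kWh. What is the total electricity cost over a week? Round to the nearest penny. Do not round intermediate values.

hair dryer: 1752 W × 13 h × 7 d = 159,432 Wh = 159.4 kWh
aquarium pump: 17.1 W × 14 h × 7 d = 1,676 Wh = 1.676 kWh
LED light strip: 15.7 W × 10 h × 7 d = 1,099 Wh = 1.099 kWh
window air conditioner: 560.6 W × 12.8 h × 7 d = 50,230 Wh = 50.23 kWh
microwave oven: 1060 W × 13 h × 7 d = 96,460 Wh = 96.46 kWh
Total energy = 159.4 + 1.676 + 1.099 + 50.23 + 96.46 = 308.9 kWh
Cost = 308.9 kWh × £0.259 = £80.00

£80.00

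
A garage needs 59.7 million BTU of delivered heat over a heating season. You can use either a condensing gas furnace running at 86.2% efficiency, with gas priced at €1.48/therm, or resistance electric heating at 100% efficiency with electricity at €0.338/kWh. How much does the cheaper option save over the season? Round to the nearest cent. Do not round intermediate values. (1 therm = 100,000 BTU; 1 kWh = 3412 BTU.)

Heat load = 59.7 × 10⁶ BTU = 59,700,000 BTU
Gas: input = 59,700,000 / 0.862 = 69,257,541 BTU = 692.6 therm → 692.6 × €1.48 = €1,025.01
Electric: 59,700,000 BTU / 3412 = 17,500 kWh → × €0.338 = €5,914.01
Difference = |€1,025.01 − €5,914.01| = €4,889.00

€4889.00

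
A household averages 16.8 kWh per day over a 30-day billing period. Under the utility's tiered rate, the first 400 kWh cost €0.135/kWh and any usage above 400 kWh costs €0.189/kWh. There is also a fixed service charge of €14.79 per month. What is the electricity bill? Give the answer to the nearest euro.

€88

Usage = 16.8 kWh/day × 30 days = 504 kWh
First 400 kWh × €0.135 = €54.00
Remaining 104 kWh × €0.189 = €19.66
Energy charge = €73.66; + service €14.79 = €88.45 ≈ €88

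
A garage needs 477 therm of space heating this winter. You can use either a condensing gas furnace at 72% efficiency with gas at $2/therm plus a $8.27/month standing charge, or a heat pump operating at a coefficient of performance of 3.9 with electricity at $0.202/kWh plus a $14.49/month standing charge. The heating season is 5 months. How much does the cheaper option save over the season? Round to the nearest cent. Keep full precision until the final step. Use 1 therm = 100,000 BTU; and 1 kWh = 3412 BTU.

Heat load = 477 therm × 100,000 = 47,700,000 BTU
Gas: input = 47,700,000 / 0.72 = 66,250,000 BTU = 662.5 therm → 662.5 × $2 = $1,325.00; + 5 × $8.27 standing = $1,366.35
Heat pump: 47,700,000 BTU / 3412 = 13,980 kWh heat; / 3.9 = 3,585 kWh in → × $0.202 = $724.10; + 5 × $14.49 standing = $796.55
Difference = |$1,366.35 − $796.55| = $569.80

$569.80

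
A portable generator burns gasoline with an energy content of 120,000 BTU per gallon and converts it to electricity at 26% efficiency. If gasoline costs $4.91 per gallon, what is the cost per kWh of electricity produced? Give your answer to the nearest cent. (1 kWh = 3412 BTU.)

Electrical output per gallon = 120,000 BTU × 0.26 / 3412 BTU/kWh = 9.144 kWh
Cost per kWh = $4.91 / 9.144 kWh = $0.537

$0.54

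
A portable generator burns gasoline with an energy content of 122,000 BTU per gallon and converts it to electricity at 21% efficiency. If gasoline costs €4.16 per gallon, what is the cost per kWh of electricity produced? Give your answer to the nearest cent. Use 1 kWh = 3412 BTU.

Electrical output per gallon = 122,000 BTU × 0.21 / 3412 BTU/kWh = 7.509 kWh
Cost per kWh = €4.16 / 7.509 kWh = €0.554

€0.55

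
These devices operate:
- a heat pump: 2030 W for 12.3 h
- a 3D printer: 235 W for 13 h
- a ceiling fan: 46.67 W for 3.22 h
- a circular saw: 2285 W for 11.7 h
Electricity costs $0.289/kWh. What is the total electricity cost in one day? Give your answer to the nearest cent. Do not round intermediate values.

heat pump: 2030 W × 12.3 h = 24,969 Wh = 24.97 kWh
3D printer: 235 W × 13 h = 3,055 Wh = 3.055 kWh
ceiling fan: 46.67 W × 3.22 h = 150 Wh = 0.1503 kWh
circular saw: 2285 W × 11.7 h = 26,734 Wh = 26.73 kWh
Total energy = 24.97 + 3.055 + 0.1503 + 26.73 = 54.91 kWh
Cost = 54.91 kWh × $0.289 = $15.87

$15.87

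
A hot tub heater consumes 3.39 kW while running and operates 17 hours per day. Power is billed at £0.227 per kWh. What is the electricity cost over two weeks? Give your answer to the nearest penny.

Energy = 3390 W × 17 h/day × 14 days = 806,820 Wh = 806.8 kWh
Cost = 806.8 kWh × £0.227/kWh = £183.15

£183.15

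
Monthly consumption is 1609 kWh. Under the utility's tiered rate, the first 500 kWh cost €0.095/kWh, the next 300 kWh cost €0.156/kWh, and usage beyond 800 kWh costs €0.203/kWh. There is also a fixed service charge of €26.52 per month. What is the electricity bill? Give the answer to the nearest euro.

First 500 kWh × €0.095 = €47.50
Next 300 kWh × €0.156 = €46.80
Remaining 809 kWh × €0.203 = €164.23
Energy charge = €258.53; + service €26.52 = €285.05 ≈ €285

€285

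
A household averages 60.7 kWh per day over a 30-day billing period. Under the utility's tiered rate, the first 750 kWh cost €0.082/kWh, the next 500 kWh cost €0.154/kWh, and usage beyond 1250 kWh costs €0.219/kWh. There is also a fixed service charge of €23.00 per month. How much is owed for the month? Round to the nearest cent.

Usage = 60.7 kWh/day × 30 days = 1821 kWh
First 750 kWh × €0.082 = €61.50
Next 500 kWh × €0.154 = €77.00
Remaining 571 kWh × €0.219 = €125.05
Energy charge = €263.55; + service €23.00 = €286.55

€286.55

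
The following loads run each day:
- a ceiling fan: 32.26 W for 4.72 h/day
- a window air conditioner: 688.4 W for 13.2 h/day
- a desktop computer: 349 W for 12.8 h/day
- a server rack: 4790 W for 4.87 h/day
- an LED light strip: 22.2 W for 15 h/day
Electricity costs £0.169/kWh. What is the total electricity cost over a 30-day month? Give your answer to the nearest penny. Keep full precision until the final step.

ceiling fan: 32.26 W × 4.72 h × 30 d = 4,568 Wh = 4.568 kWh
window air conditioner: 688.4 W × 13.2 h × 30 d = 272,606 Wh = 272.6 kWh
desktop computer: 349 W × 12.8 h × 30 d = 134,016 Wh = 134 kWh
server rack: 4790 W × 4.87 h × 30 d = 699,819 Wh = 699.8 kWh
LED light strip: 22.2 W × 15 h × 30 d = 9,990 Wh = 9.99 kWh
Total energy = 4.568 + 272.6 + 134 + 699.8 + 9.99 = 1,121 kWh
Cost = 1,121 kWh × £0.169 = £189.45

£189.45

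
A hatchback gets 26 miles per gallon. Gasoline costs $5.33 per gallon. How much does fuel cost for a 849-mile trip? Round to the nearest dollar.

$174

Fuel = 849 mi / 26 mpg = 32.65 gal
Cost = 32.65 gal × $5.33/gal = $174.04 ≈ $174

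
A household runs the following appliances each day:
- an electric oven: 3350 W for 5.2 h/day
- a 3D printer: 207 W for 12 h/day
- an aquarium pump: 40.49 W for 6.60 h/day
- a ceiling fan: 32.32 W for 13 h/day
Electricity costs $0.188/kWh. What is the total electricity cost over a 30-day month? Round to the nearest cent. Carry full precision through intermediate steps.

electric oven: 3350 W × 5.2 h × 30 d = 522,600 Wh = 522.6 kWh
3D printer: 207 W × 12 h × 30 d = 74,520 Wh = 74.52 kWh
aquarium pump: 40.49 W × 6.60 h × 30 d = 8,017 Wh = 8.017 kWh
ceiling fan: 32.32 W × 13 h × 30 d = 12,605 Wh = 12.6 kWh
Total energy = 522.6 + 74.52 + 8.017 + 12.6 = 617.7 kWh
Cost = 617.7 kWh × $0.188 = $116.14

$116.14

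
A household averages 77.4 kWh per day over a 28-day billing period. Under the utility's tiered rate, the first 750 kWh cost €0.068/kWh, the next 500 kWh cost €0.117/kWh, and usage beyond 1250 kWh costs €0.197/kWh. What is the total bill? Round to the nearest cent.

Usage = 77.4 kWh/day × 28 days = 2167.2 kWh
First 750 kWh × €0.068 = €51.00
Next 500 kWh × €0.117 = €58.50
Remaining 917.2 kWh × €0.197 = €180.69
Total = €290.19

€290.19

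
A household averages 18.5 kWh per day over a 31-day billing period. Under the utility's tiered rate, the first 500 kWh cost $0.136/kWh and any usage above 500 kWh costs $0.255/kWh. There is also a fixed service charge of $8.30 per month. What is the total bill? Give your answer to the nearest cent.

$95.04

Usage = 18.5 kWh/day × 31 days = 573.5 kWh
First 500 kWh × $0.136 = $68.00
Remaining 73.5 kWh × $0.255 = $18.74
Energy charge = $86.74; + service $8.30 = $95.04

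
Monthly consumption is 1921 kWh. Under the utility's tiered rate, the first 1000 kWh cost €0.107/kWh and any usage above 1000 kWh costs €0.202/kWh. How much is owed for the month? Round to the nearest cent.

€293.04

First 1000 kWh × €0.107 = €107.00
Remaining 921 kWh × €0.202 = €186.04
Total = €293.04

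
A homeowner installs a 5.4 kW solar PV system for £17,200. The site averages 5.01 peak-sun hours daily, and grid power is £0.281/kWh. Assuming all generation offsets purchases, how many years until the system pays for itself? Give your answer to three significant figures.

6.20 years

Daily generation = 5.4 kW × 5.01 h = 27.05 kWh
Annual generation = 27.05 × 365 = 9874.7 kWh
Annual savings = 9874.7 × £0.281 = £2,774.79
Payback = £17,200 / £2,774.79 = 6.2 years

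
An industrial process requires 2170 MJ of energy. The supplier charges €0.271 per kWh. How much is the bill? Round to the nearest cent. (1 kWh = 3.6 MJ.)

2170 MJ × (0.27778 kWh/MJ) = 602.8 kWh
Cost = 602.8 kWh × €0.271/kWh = €163.35

€163.35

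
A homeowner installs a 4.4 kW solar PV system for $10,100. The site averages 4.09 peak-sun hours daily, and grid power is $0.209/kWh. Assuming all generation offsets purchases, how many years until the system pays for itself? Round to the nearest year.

7 years

Daily generation = 4.4 kW × 4.09 h = 18 kWh
Annual generation = 18 × 365 = 6568.5 kWh
Annual savings = 6568.5 × $0.209 = $1,372.82
Payback = $10,100 / $1,372.82 = 7.36 years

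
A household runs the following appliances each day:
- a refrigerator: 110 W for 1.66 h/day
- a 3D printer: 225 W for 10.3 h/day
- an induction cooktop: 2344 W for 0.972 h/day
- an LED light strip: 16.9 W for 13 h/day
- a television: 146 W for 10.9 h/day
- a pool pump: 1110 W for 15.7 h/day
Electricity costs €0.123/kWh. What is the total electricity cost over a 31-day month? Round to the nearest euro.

refrigerator: 110 W × 1.66 h × 31 d = 5,661 Wh = 5.661 kWh
3D printer: 225 W × 10.3 h × 31 d = 71,842 Wh = 71.84 kWh
induction cooktop: 2344 W × 0.972 h × 31 d = 70,629 Wh = 70.63 kWh
LED light strip: 16.9 W × 13 h × 31 d = 6,811 Wh = 6.811 kWh
television: 146 W × 10.9 h × 31 d = 49,333 Wh = 49.33 kWh
pool pump: 1110 W × 15.7 h × 31 d = 540,237 Wh = 540.2 kWh
Total energy = 5.661 + 71.84 + 70.63 + 6.811 + 49.33 + 540.2 = 744.5 kWh
Cost = 744.5 kWh × €0.123 = €91.58 ≈ €92

€92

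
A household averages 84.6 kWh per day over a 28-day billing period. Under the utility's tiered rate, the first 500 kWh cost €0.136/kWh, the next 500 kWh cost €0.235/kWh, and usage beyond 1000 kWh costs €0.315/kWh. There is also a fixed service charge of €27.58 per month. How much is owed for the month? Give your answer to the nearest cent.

Usage = 84.6 kWh/day × 28 days = 2368.8 kWh
First 500 kWh × €0.136 = €68.00
Next 500 kWh × €0.235 = €117.50
Remaining 1368.8 kWh × €0.315 = €431.17
Energy charge = €616.67; + service €27.58 = €644.25

€644.25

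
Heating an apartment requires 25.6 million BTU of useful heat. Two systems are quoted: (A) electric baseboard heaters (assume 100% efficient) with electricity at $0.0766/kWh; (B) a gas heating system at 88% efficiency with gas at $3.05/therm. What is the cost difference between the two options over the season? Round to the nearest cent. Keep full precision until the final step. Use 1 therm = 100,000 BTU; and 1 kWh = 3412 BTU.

$312.55

Heat load = 25.6 × 10⁶ BTU = 25,600,000 BTU
Gas: input = 25,600,000 / 0.88 = 29,090,909 BTU = 290.9 therm → 290.9 × $3.05 = $887.27
Electric: 25,600,000 BTU / 3412 = 7,503 kWh → × $0.0766 = $574.72
Difference = |$887.27 − $574.72| = $312.55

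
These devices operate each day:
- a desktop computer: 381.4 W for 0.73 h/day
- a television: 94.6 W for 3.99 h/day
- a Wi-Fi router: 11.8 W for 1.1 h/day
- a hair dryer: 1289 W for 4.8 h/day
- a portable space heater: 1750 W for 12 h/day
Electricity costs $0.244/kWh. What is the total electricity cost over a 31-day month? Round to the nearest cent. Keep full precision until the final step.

desktop computer: 381.4 W × 0.73 h × 31 d = 8,631 Wh = 8.631 kWh
television: 94.6 W × 3.99 h × 31 d = 11,701 Wh = 11.7 kWh
Wi-Fi router: 11.8 W × 1.1 h × 31 d = 402 Wh = 0.4024 kWh
hair dryer: 1289 W × 4.8 h × 31 d = 191,803 Wh = 191.8 kWh
portable space heater: 1750 W × 12 h × 31 d = 651,000 Wh = 651 kWh
Total energy = 8.631 + 11.7 + 0.4024 + 191.8 + 651 = 863.5 kWh
Cost = 863.5 kWh × $0.244 = $210.70

$210.70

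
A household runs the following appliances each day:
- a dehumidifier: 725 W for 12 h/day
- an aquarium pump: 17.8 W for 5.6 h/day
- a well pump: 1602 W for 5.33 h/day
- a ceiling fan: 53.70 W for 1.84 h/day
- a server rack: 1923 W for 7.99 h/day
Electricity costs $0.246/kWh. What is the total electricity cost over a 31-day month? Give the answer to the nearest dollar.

$250

dehumidifier: 725 W × 12 h × 31 d = 269,700 Wh = 269.7 kWh
aquarium pump: 17.8 W × 5.6 h × 31 d = 3,090 Wh = 3.09 kWh
well pump: 1602 W × 5.33 h × 31 d = 264,698 Wh = 264.7 kWh
ceiling fan: 53.70 W × 1.84 h × 31 d = 3,063 Wh = 3.063 kWh
server rack: 1923 W × 7.99 h × 31 d = 476,308 Wh = 476.3 kWh
Total energy = 269.7 + 3.09 + 264.7 + 3.063 + 476.3 = 1,017 kWh
Cost = 1,017 kWh × $0.246 = $250.15 ≈ $250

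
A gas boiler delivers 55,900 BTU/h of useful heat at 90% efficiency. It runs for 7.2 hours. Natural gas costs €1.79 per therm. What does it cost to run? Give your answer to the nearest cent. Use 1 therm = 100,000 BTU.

€8.00

Heat delivered = 55,900 BTU/h × 7.2 h = 402,480 BTU
Gas input = 402,480 / 0.90 = 447,200 BTU
= 447,200 / 100,000 = 4.472 therm
Cost = 4.472 × €1.79/therm = €8.00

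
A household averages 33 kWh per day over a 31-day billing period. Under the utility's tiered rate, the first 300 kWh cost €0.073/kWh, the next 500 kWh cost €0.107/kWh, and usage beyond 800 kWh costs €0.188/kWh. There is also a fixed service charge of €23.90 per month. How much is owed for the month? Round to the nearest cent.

€141.22

Usage = 33 kWh/day × 31 days = 1023 kWh
First 300 kWh × €0.073 = €21.90
Next 500 kWh × €0.107 = €53.50
Remaining 223 kWh × €0.188 = €41.92
Energy charge = €117.32; + service €23.90 = €141.22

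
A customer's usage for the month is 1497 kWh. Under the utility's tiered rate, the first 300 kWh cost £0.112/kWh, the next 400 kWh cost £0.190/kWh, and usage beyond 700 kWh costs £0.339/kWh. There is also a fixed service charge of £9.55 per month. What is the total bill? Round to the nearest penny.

£389.33

First 300 kWh × £0.112 = £33.60
Next 400 kWh × £0.190 = £76.00
Remaining 797 kWh × £0.339 = £270.18
Energy charge = £379.78; + service £9.55 = £389.33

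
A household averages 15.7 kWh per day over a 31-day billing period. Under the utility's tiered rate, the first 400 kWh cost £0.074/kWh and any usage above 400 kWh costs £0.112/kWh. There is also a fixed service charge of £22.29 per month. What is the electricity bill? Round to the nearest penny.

Usage = 15.7 kWh/day × 31 days = 486.7 kWh
First 400 kWh × £0.074 = £29.60
Remaining 86.7 kWh × £0.112 = £9.71
Energy charge = £39.31; + service £22.29 = £61.60

£61.60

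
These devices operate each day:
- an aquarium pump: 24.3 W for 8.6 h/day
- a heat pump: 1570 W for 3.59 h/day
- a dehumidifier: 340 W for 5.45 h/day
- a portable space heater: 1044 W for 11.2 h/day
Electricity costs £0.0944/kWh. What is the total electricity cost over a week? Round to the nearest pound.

aquarium pump: 24.3 W × 8.6 h × 7 d = 1,463 Wh = 1.463 kWh
heat pump: 1570 W × 3.59 h × 7 d = 39,454 Wh = 39.45 kWh
dehumidifier: 340 W × 5.45 h × 7 d = 12,971 Wh = 12.97 kWh
portable space heater: 1044 W × 11.2 h × 7 d = 81,850 Wh = 81.85 kWh
Total energy = 1.463 + 39.45 + 12.97 + 81.85 = 135.7 kWh
Cost = 135.7 kWh × £0.0944 = £12.81 ≈ £13

£13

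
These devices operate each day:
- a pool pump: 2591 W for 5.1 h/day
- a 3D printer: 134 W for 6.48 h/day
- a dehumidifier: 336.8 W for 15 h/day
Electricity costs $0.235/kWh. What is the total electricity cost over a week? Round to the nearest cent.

pool pump: 2591 W × 5.1 h × 7 d = 92,499 Wh = 92.5 kWh
3D printer: 134 W × 6.48 h × 7 d = 6,078 Wh = 6.078 kWh
dehumidifier: 336.8 W × 15 h × 7 d = 35,364 Wh = 35.36 kWh
Total energy = 92.5 + 6.078 + 35.36 = 133.9 kWh
Cost = 133.9 kWh × $0.235 = $31.48

$31.48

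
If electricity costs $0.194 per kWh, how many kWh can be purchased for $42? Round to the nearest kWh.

$42 / $0.194 per kWh = 216.5 kWh

216 kWh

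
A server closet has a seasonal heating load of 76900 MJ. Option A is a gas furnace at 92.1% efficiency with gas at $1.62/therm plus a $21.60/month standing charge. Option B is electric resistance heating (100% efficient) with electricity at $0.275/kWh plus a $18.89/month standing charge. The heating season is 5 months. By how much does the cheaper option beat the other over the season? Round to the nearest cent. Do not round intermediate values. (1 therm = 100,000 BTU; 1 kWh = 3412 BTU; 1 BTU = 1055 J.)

$4579.19

Heat load = 76900 MJ = 76,900,000,000 J / 1055 = 72,890,995 BTU
Gas: input = 72,890,995 / 0.921 = 79,143,317 BTU = 791.4 therm → 791.4 × $1.62 = $1,282.12; + 5 × $21.60 standing = $1,390.12
Electric: 72,890,995 BTU / 3412 = 21,360 kWh → × $0.275 = $5,874.86; + 5 × $18.89 standing = $5,969.31
Difference = |$1,390.12 − $5,969.31| = $4,579.19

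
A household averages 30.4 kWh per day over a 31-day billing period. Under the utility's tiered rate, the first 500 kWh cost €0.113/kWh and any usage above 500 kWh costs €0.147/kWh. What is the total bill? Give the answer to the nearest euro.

€122

Usage = 30.4 kWh/day × 31 days = 942.4 kWh
First 500 kWh × €0.113 = €56.50
Remaining 442.4 kWh × €0.147 = €65.03
Total = €121.53 ≈ €122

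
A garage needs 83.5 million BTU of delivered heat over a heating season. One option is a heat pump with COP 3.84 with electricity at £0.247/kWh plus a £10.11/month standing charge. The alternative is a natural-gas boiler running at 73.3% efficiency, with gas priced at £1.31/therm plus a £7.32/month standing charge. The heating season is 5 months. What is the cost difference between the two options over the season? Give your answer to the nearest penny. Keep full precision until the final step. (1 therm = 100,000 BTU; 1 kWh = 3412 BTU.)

Heat load = 83.5 × 10⁶ BTU = 83,500,000 BTU
Gas: input = 83,500,000 / 0.733 = 113,915,416 BTU = 1,139 therm → 1,139 × £1.31 = £1,492.29; + 5 × £7.32 standing = £1,528.89
Heat pump: 83,500,000 BTU / 3412 = 24,470 kWh heat; / 3.84 = 6,373 kWh in → × £0.247 = £1,574.14; + 5 × £10.11 standing = £1,624.69
Difference = |£1,528.89 − £1,624.69| = £95.80

£95.80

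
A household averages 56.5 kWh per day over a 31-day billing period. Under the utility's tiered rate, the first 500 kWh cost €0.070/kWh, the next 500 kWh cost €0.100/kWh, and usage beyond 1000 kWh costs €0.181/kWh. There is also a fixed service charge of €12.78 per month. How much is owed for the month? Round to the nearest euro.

Usage = 56.5 kWh/day × 31 days = 1751.5 kWh
First 500 kWh × €0.070 = €35.00
Next 500 kWh × €0.100 = €50.00
Remaining 751.5 kWh × €0.181 = €136.02
Energy charge = €221.02; + service €12.78 = €233.80 ≈ €234

€234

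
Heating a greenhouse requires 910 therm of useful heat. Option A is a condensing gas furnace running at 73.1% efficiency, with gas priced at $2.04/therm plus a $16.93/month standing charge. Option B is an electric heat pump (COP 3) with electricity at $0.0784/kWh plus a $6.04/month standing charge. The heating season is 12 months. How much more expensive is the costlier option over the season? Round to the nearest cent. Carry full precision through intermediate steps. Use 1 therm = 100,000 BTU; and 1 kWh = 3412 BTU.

Heat load = 910 therm × 100,000 = 91,000,000 BTU
Gas: input = 91,000,000 / 0.731 = 124,487,004 BTU = 1,245 therm → 1,245 × $2.04 = $2,539.53; + 12 × $16.93 standing = $2,742.69
Heat pump: 91,000,000 BTU / 3412 = 26,670 kWh heat; / 3 = 8,890 kWh in → × $0.0784 = $696.99; + 12 × $6.04 standing = $769.47
Difference = |$2,742.69 − $769.47| = $1,973.22

$1973.22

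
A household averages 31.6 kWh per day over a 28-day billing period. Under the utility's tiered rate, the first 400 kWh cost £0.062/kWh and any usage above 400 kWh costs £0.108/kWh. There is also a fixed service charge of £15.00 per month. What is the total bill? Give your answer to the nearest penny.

Usage = 31.6 kWh/day × 28 days = 884.8 kWh
First 400 kWh × £0.062 = £24.80
Remaining 484.8 kWh × £0.108 = £52.36
Energy charge = £77.16; + service £15.00 = £92.16

£92.16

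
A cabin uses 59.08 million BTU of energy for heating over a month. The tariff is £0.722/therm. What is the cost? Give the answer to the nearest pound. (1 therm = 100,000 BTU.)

59.08 million BTU × (10 therm/million BTU) = 590.8 therm
Cost = 590.8 therm × £0.722/therm = £426.56 ≈ £427

£427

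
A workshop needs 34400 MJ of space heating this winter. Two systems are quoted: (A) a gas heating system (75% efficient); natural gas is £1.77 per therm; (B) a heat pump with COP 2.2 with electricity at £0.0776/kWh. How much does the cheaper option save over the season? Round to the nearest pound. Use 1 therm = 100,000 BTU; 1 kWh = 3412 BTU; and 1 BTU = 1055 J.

£432

Heat load = 34400 MJ = 34,400,000,000 J / 1055 = 32,606,635 BTU
Gas: input = 32,606,635 / 0.75 = 43,475,513 BTU = 434.8 therm → 434.8 × £1.77 = £769.52
Heat pump: 32,606,635 BTU / 3412 = 9,556 kWh heat; / 2.2 = 4,344 kWh in → × £0.0776 = £337.08
Difference = |£769.52 − £337.08| = £432.43 ≈ £432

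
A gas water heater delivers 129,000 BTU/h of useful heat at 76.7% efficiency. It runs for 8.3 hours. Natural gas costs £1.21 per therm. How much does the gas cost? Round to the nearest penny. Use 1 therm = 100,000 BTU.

Heat delivered = 129,000 BTU/h × 8.3 h = 1,070,700 BTU
Gas input = 1,070,700 / 0.767 = 1,395,958 BTU
= 1,395,958 / 100,000 = 13.96 therm
Cost = 13.96 × £1.21/therm = £16.89

£16.89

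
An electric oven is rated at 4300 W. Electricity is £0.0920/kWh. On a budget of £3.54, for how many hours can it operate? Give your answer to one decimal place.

Energy budget = £3.54 / £0.0920 per kWh = 38.48 kWh = 38,478 Wh
Runtime = 38,478 Wh / 4300 W = 8.948 h

8.9 h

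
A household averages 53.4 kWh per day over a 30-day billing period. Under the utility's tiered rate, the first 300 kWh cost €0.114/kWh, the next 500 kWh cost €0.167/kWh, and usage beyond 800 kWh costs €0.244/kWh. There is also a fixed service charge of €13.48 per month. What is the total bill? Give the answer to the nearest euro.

€327

Usage = 53.4 kWh/day × 30 days = 1602 kWh
First 300 kWh × €0.114 = €34.20
Next 500 kWh × €0.167 = €83.50
Remaining 802 kWh × €0.244 = €195.69
Energy charge = €313.39; + service €13.48 = €326.87 ≈ €327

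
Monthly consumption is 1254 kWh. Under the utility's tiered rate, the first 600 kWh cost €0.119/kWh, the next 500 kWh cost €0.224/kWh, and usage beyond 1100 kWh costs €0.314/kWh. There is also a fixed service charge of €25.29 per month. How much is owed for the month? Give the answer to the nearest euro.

First 600 kWh × €0.119 = €71.40
Next 500 kWh × €0.224 = €112.00
Remaining 154 kWh × €0.314 = €48.36
Energy charge = €231.76; + service €25.29 = €257.05 ≈ €257

€257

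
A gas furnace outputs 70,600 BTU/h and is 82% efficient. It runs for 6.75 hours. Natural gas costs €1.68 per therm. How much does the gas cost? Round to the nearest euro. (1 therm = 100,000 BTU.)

Heat delivered = 70,600 BTU/h × 6.75 h = 476,550 BTU
Gas input = 476,550 / 0.82 = 581,159 BTU
= 581,159 / 100,000 = 5.812 therm
Cost = 5.812 × €1.68/therm = €9.76 ≈ €10

€10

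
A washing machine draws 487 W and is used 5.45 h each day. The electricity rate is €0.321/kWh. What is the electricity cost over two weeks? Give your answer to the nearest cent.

Energy = 487 W × 5.45 h/day × 14 days = 37,158 Wh = 37.16 kWh
Cost = 37.16 kWh × €0.321/kWh = €11.93

€11.93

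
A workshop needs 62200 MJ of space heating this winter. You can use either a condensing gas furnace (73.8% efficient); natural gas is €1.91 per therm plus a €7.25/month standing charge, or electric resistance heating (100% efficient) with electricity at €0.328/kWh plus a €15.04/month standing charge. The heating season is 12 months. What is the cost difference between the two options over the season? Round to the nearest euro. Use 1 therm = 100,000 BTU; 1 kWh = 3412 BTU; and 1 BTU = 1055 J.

Heat load = 62200 MJ = 62,200,000,000 J / 1055 = 58,957,346 BTU
Gas: input = 58,957,346 / 0.738 = 79,888,003 BTU = 798.9 therm → 798.9 × €1.91 = €1,525.86; + 12 × €7.25 standing = €1,612.86
Electric: 58,957,346 BTU / 3412 = 17,280 kWh → × €0.328 = €5,667.65; + 12 × €15.04 standing = €5,848.13
Difference = |€1,612.86 − €5,848.13| = €4,235.27 ≈ €4235

€4235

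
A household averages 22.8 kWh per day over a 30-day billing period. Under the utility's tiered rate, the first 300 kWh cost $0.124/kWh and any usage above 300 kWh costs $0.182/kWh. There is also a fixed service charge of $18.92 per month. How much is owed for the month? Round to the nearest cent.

$126.01

Usage = 22.8 kWh/day × 30 days = 684 kWh
First 300 kWh × $0.124 = $37.20
Remaining 384 kWh × $0.182 = $69.89
Energy charge = $107.09; + service $18.92 = $126.01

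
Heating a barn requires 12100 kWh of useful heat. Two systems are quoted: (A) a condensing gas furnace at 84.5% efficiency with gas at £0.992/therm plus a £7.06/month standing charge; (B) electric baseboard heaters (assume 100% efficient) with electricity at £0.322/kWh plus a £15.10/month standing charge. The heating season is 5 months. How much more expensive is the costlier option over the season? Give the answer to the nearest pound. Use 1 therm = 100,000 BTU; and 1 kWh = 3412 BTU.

Heat load = 12100 kWh × 3412 = 41,285,200 BTU
Gas: input = 41,285,200 / 0.845 = 48,858,225 BTU = 488.6 therm → 488.6 × £0.992 = £484.67; + 5 × £7.06 standing = £519.97
Electric: 41,285,200 BTU / 3412 = 12,100 kWh → × £0.322 = £3,896.20; + 5 × £15.10 standing = £3,971.70
Difference = |£519.97 − £3,971.70| = £3,451.73 ≈ £3452

£3452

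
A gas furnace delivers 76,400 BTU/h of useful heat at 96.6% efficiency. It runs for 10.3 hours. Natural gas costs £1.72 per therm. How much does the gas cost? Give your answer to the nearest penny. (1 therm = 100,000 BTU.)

£14.01

Heat delivered = 76,400 BTU/h × 10.3 h = 786,920 BTU
Gas input = 786,920 / 0.966 = 814,617 BTU
= 814,617 / 100,000 = 8.146 therm
Cost = 8.146 × £1.72/therm = £14.01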